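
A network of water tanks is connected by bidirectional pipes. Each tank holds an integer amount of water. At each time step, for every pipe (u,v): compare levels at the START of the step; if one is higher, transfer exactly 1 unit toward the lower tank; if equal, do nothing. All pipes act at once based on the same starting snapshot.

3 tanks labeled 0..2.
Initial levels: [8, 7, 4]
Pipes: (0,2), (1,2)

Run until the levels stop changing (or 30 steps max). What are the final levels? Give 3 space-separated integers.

Answer: 6 6 7

Derivation:
Step 1: flows [0->2,1->2] -> levels [7 6 6]
Step 2: flows [0->2,1=2] -> levels [6 6 7]
Step 3: flows [2->0,2->1] -> levels [7 7 5]
Step 4: flows [0->2,1->2] -> levels [6 6 7]
  -> period-2 cycle: step 4 state = step 2 state; never stabilizes
  -> state at step 30: (30-2) mod 2 = 0, same as step 2 -> [6 6 7]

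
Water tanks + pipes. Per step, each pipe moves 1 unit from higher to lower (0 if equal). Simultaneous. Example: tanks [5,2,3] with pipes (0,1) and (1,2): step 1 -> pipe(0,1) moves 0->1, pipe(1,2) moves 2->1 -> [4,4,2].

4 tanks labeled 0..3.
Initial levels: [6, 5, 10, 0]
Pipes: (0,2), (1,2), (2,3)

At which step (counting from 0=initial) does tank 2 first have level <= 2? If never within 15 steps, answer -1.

Answer: -1

Derivation:
Step 1: flows [2->0,2->1,2->3] -> levels [7 6 7 1]
Step 2: flows [0=2,2->1,2->3] -> levels [7 7 5 2]
Step 3: flows [0->2,1->2,2->3] -> levels [6 6 6 3]
Step 4: flows [0=2,1=2,2->3] -> levels [6 6 5 4]
Step 5: flows [0->2,1->2,2->3] -> levels [5 5 6 5]
Step 6: flows [2->0,2->1,2->3] -> levels [6 6 3 6]
Step 7: flows [0->2,1->2,3->2] -> levels [5 5 6 5]
  -> period-2 cycle (repeats step 5); tank 2 never drops to <=2
Tank 2 never reaches <=2 within 15 steps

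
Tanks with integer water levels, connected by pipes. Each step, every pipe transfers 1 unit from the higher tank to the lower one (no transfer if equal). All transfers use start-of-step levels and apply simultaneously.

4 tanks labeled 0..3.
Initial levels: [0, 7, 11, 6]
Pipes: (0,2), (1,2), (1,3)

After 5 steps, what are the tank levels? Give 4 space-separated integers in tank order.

Answer: 5 6 5 8

Derivation:
Step 1: flows [2->0,2->1,1->3] -> levels [1 7 9 7]
Step 2: flows [2->0,2->1,1=3] -> levels [2 8 7 7]
Step 3: flows [2->0,1->2,1->3] -> levels [3 6 7 8]
Step 4: flows [2->0,2->1,3->1] -> levels [4 8 5 7]
Step 5: flows [2->0,1->2,1->3] -> levels [5 6 5 8]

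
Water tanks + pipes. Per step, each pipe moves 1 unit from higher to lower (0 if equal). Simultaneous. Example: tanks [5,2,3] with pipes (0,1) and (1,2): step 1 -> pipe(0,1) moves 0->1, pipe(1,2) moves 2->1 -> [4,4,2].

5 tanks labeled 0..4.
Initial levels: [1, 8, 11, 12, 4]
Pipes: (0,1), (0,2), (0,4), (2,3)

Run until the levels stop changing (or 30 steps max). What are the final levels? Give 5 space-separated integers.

Answer: 9 6 7 8 6

Derivation:
Step 1: flows [1->0,2->0,4->0,3->2] -> levels [4 7 11 11 3]
Step 2: flows [1->0,2->0,0->4,2=3] -> levels [5 6 10 11 4]
Step 3: flows [1->0,2->0,0->4,3->2] -> levels [6 5 10 10 5]
Step 4: flows [0->1,2->0,0->4,2=3] -> levels [5 6 9 10 6]
Step 5: flows [1->0,2->0,4->0,3->2] -> levels [8 5 9 9 5]
Step 6: flows [0->1,2->0,0->4,2=3] -> levels [7 6 8 9 6]
Step 7: flows [0->1,2->0,0->4,3->2] -> levels [6 7 8 8 7]
Step 8: flows [1->0,2->0,4->0,2=3] -> levels [9 6 7 8 6]
Step 9: flows [0->1,0->2,0->4,3->2] -> levels [6 7 9 7 7]
Step 10: flows [1->0,2->0,4->0,2->3] -> levels [9 6 7 8 6]
  -> period-2 cycle: step 10 state = step 8 state; never stabilizes
  -> state at step 30: (30-8) mod 2 = 0, same as step 8 -> [9 6 7 8 6]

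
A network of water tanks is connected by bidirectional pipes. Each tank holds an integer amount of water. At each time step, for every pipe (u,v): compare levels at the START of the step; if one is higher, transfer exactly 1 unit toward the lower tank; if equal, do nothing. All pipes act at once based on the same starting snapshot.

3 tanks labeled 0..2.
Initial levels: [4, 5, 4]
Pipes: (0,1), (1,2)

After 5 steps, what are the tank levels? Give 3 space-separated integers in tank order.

Answer: 5 3 5

Derivation:
Step 1: flows [1->0,1->2] -> levels [5 3 5]
Step 2: flows [0->1,2->1] -> levels [4 5 4]
  -> period-2 cycle: step 2 state = step 0 state
  -> state at step 5: (5-0) mod 2 = 1, same as step 1 -> [5 3 5]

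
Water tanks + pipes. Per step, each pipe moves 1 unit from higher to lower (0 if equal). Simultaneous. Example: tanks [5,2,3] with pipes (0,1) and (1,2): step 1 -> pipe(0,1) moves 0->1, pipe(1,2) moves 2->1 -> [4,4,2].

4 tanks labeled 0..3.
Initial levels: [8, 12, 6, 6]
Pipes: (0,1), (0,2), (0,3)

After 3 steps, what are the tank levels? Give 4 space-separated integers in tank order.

Answer: 7 9 8 8

Derivation:
Step 1: flows [1->0,0->2,0->3] -> levels [7 11 7 7]
Step 2: flows [1->0,0=2,0=3] -> levels [8 10 7 7]
Step 3: flows [1->0,0->2,0->3] -> levels [7 9 8 8]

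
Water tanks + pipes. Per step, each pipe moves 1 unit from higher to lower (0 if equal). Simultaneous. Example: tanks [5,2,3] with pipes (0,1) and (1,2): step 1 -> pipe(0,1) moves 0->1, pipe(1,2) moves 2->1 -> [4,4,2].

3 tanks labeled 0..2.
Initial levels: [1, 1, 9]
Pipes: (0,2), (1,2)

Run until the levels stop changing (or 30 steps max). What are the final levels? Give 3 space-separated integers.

Answer: 3 3 5

Derivation:
Step 1: flows [2->0,2->1] -> levels [2 2 7]
Step 2: flows [2->0,2->1] -> levels [3 3 5]
Step 3: flows [2->0,2->1] -> levels [4 4 3]
Step 4: flows [0->2,1->2] -> levels [3 3 5]
  -> period-2 cycle: step 4 state = step 2 state; never stabilizes
  -> state at step 30: (30-2) mod 2 = 0, same as step 2 -> [3 3 5]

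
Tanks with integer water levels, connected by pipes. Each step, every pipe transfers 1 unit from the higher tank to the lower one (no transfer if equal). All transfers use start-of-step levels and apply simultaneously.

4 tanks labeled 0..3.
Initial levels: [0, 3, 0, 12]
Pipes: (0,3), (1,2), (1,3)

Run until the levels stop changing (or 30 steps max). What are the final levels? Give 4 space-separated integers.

Answer: 4 5 3 3

Derivation:
Step 1: flows [3->0,1->2,3->1] -> levels [1 3 1 10]
Step 2: flows [3->0,1->2,3->1] -> levels [2 3 2 8]
Step 3: flows [3->0,1->2,3->1] -> levels [3 3 3 6]
Step 4: flows [3->0,1=2,3->1] -> levels [4 4 3 4]
Step 5: flows [0=3,1->2,1=3] -> levels [4 3 4 4]
Step 6: flows [0=3,2->1,3->1] -> levels [4 5 3 3]
Step 7: flows [0->3,1->2,1->3] -> levels [3 3 4 5]
Step 8: flows [3->0,2->1,3->1] -> levels [4 5 3 3]
  -> period-2 cycle: step 8 state = step 6 state; never stabilizes
  -> state at step 30: (30-6) mod 2 = 0, same as step 6 -> [4 5 3 3]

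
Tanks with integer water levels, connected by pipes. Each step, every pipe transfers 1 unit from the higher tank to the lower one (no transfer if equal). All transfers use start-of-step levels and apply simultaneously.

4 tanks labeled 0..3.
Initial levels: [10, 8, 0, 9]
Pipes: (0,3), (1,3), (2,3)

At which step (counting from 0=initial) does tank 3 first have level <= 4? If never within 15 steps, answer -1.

Step 1: flows [0->3,3->1,3->2] -> levels [9 9 1 8]
Step 2: flows [0->3,1->3,3->2] -> levels [8 8 2 9]
Step 3: flows [3->0,3->1,3->2] -> levels [9 9 3 6]
Step 4: flows [0->3,1->3,3->2] -> levels [8 8 4 7]
Step 5: flows [0->3,1->3,3->2] -> levels [7 7 5 8]
Step 6: flows [3->0,3->1,3->2] -> levels [8 8 6 5]
Step 7: flows [0->3,1->3,2->3] -> levels [7 7 5 8]
  -> period-2 cycle (repeats step 5); tank 3 never drops to <=4
Tank 3 never reaches <=4 within 15 steps

Answer: -1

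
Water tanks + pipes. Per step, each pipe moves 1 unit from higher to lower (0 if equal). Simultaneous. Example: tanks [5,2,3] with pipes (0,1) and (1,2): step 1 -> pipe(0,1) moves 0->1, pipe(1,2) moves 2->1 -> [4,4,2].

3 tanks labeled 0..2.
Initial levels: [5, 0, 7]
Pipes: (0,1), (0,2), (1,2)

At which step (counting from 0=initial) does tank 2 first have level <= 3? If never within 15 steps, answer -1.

Answer: -1

Derivation:
Step 1: flows [0->1,2->0,2->1] -> levels [5 2 5]
Step 2: flows [0->1,0=2,2->1] -> levels [4 4 4]
Step 3: flows [0=1,0=2,1=2] -> levels [4 4 4]
  -> stable; tank 2 stays at 4 > 3
Tank 2 never reaches <=3 within 15 steps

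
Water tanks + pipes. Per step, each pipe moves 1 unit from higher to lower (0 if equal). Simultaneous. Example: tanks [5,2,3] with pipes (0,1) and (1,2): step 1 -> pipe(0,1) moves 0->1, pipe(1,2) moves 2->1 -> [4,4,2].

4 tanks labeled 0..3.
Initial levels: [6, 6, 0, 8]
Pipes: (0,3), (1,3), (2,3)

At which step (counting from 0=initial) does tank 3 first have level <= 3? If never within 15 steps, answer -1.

Answer: 5

Derivation:
Step 1: flows [3->0,3->1,3->2] -> levels [7 7 1 5]
Step 2: flows [0->3,1->3,3->2] -> levels [6 6 2 6]
Step 3: flows [0=3,1=3,3->2] -> levels [6 6 3 5]
Step 4: flows [0->3,1->3,3->2] -> levels [5 5 4 6]
Step 5: flows [3->0,3->1,3->2] -> levels [6 6 5 3]
Tank 3 first reaches <=3 at step 5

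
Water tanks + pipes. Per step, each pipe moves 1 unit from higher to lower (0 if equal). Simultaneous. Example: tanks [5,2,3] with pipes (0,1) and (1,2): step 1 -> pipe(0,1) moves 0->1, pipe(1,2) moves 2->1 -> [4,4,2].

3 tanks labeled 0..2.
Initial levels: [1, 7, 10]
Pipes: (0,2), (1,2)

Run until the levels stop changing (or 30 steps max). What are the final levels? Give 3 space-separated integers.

Answer: 6 6 6

Derivation:
Step 1: flows [2->0,2->1] -> levels [2 8 8]
Step 2: flows [2->0,1=2] -> levels [3 8 7]
Step 3: flows [2->0,1->2] -> levels [4 7 7]
Step 4: flows [2->0,1=2] -> levels [5 7 6]
Step 5: flows [2->0,1->2] -> levels [6 6 6]
Step 6: flows [0=2,1=2] -> levels [6 6 6]
  -> stable (no change)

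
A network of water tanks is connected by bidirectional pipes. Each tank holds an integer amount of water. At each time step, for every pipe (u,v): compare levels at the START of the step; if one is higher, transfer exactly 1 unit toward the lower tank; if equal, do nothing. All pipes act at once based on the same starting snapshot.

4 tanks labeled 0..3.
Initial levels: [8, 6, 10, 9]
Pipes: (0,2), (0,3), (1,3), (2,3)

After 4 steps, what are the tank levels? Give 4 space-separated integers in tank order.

Answer: 8 9 9 7

Derivation:
Step 1: flows [2->0,3->0,3->1,2->3] -> levels [10 7 8 8]
Step 2: flows [0->2,0->3,3->1,2=3] -> levels [8 8 9 8]
Step 3: flows [2->0,0=3,1=3,2->3] -> levels [9 8 7 9]
Step 4: flows [0->2,0=3,3->1,3->2] -> levels [8 9 9 7]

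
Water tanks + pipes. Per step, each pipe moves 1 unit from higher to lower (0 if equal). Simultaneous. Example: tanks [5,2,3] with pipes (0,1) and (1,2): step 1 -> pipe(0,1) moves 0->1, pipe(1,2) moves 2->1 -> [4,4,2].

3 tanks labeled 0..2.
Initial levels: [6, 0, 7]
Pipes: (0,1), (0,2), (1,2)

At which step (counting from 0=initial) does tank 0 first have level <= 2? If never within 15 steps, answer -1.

Answer: -1

Derivation:
Step 1: flows [0->1,2->0,2->1] -> levels [6 2 5]
Step 2: flows [0->1,0->2,2->1] -> levels [4 4 5]
Step 3: flows [0=1,2->0,2->1] -> levels [5 5 3]
Step 4: flows [0=1,0->2,1->2] -> levels [4 4 5]
  -> period-2 cycle (repeats step 2); tank 0 never drops to <=2
Tank 0 never reaches <=2 within 15 steps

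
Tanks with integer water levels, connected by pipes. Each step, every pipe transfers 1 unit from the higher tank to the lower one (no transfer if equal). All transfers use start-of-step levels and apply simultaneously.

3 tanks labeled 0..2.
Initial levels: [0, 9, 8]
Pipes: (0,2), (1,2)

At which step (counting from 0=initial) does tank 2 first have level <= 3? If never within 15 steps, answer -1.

Answer: -1

Derivation:
Step 1: flows [2->0,1->2] -> levels [1 8 8]
Step 2: flows [2->0,1=2] -> levels [2 8 7]
Step 3: flows [2->0,1->2] -> levels [3 7 7]
Step 4: flows [2->0,1=2] -> levels [4 7 6]
Step 5: flows [2->0,1->2] -> levels [5 6 6]
Step 6: flows [2->0,1=2] -> levels [6 6 5]
Step 7: flows [0->2,1->2] -> levels [5 5 7]
Step 8: flows [2->0,2->1] -> levels [6 6 5]
  -> period-2 cycle (repeats step 6); tank 2 never drops to <=3
Tank 2 never reaches <=3 within 15 steps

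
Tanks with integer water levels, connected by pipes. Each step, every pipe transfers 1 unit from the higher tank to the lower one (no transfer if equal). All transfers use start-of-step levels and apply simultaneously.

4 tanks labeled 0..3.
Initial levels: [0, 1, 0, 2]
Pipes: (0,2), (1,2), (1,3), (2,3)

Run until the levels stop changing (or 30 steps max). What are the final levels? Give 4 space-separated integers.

Answer: 1 1 -1 2

Derivation:
Step 1: flows [0=2,1->2,3->1,3->2] -> levels [0 1 2 0]
Step 2: flows [2->0,2->1,1->3,2->3] -> levels [1 1 -1 2]
Step 3: flows [0->2,1->2,3->1,3->2] -> levels [0 1 2 0]
  -> period-2 cycle: step 3 state = step 1 state; never stabilizes
  -> state at step 30: (30-1) mod 2 = 1, same as step 2 -> [1 1 -1 2]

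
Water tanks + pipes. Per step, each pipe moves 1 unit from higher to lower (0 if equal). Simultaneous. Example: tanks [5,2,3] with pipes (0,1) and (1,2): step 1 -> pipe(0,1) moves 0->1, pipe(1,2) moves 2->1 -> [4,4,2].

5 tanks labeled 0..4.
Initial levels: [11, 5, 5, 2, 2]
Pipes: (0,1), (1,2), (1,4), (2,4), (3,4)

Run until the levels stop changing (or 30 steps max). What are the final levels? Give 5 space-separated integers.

Answer: 5 7 5 5 3

Derivation:
Step 1: flows [0->1,1=2,1->4,2->4,3=4] -> levels [10 5 4 2 4]
Step 2: flows [0->1,1->2,1->4,2=4,4->3] -> levels [9 4 5 3 4]
Step 3: flows [0->1,2->1,1=4,2->4,4->3] -> levels [8 6 3 4 4]
Step 4: flows [0->1,1->2,1->4,4->2,3=4] -> levels [7 5 5 4 4]
Step 5: flows [0->1,1=2,1->4,2->4,3=4] -> levels [6 5 4 4 6]
Step 6: flows [0->1,1->2,4->1,4->2,4->3] -> levels [5 6 6 5 3]
Step 7: flows [1->0,1=2,1->4,2->4,3->4] -> levels [6 4 5 4 6]
Step 8: flows [0->1,2->1,4->1,4->2,4->3] -> levels [5 7 5 5 3]
Step 9: flows [1->0,1->2,1->4,2->4,3->4] -> levels [6 4 5 4 6]
  -> period-2 cycle: step 9 state = step 7 state; never stabilizes
  -> state at step 30: (30-7) mod 2 = 1, same as step 8 -> [5 7 5 5 3]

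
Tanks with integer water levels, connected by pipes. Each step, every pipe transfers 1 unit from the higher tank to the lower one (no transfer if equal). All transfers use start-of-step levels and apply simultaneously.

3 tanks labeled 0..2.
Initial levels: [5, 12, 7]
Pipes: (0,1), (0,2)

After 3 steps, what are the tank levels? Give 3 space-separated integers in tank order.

Answer: 8 9 7

Derivation:
Step 1: flows [1->0,2->0] -> levels [7 11 6]
Step 2: flows [1->0,0->2] -> levels [7 10 7]
Step 3: flows [1->0,0=2] -> levels [8 9 7]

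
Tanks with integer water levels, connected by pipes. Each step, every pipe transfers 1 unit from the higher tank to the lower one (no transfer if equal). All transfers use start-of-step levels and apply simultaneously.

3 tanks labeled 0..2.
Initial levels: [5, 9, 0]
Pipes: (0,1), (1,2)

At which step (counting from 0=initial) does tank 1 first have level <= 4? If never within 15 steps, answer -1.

Step 1: flows [1->0,1->2] -> levels [6 7 1]
Step 2: flows [1->0,1->2] -> levels [7 5 2]
Step 3: flows [0->1,1->2] -> levels [6 5 3]
Step 4: flows [0->1,1->2] -> levels [5 5 4]
Step 5: flows [0=1,1->2] -> levels [5 4 5]
Tank 1 first reaches <=4 at step 5

Answer: 5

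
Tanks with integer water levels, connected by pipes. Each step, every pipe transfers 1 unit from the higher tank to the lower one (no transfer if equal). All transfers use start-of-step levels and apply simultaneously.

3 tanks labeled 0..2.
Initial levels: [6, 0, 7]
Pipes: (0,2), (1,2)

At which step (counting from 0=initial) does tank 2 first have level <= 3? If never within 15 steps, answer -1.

Answer: 6

Derivation:
Step 1: flows [2->0,2->1] -> levels [7 1 5]
Step 2: flows [0->2,2->1] -> levels [6 2 5]
Step 3: flows [0->2,2->1] -> levels [5 3 5]
Step 4: flows [0=2,2->1] -> levels [5 4 4]
Step 5: flows [0->2,1=2] -> levels [4 4 5]
Step 6: flows [2->0,2->1] -> levels [5 5 3]
Tank 2 first reaches <=3 at step 6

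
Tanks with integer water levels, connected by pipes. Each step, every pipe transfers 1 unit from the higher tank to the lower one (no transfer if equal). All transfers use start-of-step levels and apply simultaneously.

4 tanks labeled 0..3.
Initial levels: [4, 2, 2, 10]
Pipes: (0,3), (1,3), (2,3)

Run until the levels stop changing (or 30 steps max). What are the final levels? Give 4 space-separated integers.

Step 1: flows [3->0,3->1,3->2] -> levels [5 3 3 7]
Step 2: flows [3->0,3->1,3->2] -> levels [6 4 4 4]
Step 3: flows [0->3,1=3,2=3] -> levels [5 4 4 5]
Step 4: flows [0=3,3->1,3->2] -> levels [5 5 5 3]
Step 5: flows [0->3,1->3,2->3] -> levels [4 4 4 6]
Step 6: flows [3->0,3->1,3->2] -> levels [5 5 5 3]
  -> period-2 cycle: step 6 state = step 4 state; never stabilizes
  -> state at step 30: (30-4) mod 2 = 0, same as step 4 -> [5 5 5 3]

Answer: 5 5 5 3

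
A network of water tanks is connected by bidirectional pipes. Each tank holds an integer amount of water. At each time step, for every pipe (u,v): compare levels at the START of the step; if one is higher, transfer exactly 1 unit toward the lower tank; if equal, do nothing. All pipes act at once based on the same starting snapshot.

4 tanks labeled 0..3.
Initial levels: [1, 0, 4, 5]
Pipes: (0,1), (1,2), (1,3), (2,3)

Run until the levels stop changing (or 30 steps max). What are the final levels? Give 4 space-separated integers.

Step 1: flows [0->1,2->1,3->1,3->2] -> levels [0 3 4 3]
Step 2: flows [1->0,2->1,1=3,2->3] -> levels [1 3 2 4]
Step 3: flows [1->0,1->2,3->1,3->2] -> levels [2 2 4 2]
Step 4: flows [0=1,2->1,1=3,2->3] -> levels [2 3 2 3]
Step 5: flows [1->0,1->2,1=3,3->2] -> levels [3 1 4 2]
Step 6: flows [0->1,2->1,3->1,2->3] -> levels [2 4 2 2]
Step 7: flows [1->0,1->2,1->3,2=3] -> levels [3 1 3 3]
Step 8: flows [0->1,2->1,3->1,2=3] -> levels [2 4 2 2]
  -> period-2 cycle: step 8 state = step 6 state; never stabilizes
  -> state at step 30: (30-6) mod 2 = 0, same as step 6 -> [2 4 2 2]

Answer: 2 4 2 2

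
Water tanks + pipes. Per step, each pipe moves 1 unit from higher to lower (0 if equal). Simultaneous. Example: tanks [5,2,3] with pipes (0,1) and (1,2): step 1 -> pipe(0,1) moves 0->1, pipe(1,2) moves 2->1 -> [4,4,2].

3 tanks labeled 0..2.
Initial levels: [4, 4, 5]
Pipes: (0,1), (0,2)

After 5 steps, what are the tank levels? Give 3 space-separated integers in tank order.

Step 1: flows [0=1,2->0] -> levels [5 4 4]
Step 2: flows [0->1,0->2] -> levels [3 5 5]
Step 3: flows [1->0,2->0] -> levels [5 4 4]
  -> period-2 cycle: step 3 state = step 1 state
  -> state at step 5: (5-1) mod 2 = 0, same as step 1 -> [5 4 4]

Answer: 5 4 4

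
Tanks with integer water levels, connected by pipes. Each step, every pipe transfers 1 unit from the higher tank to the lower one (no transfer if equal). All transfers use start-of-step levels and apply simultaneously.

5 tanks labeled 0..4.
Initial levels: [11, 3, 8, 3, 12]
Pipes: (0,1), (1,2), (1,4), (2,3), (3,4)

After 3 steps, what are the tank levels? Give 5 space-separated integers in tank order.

Step 1: flows [0->1,2->1,4->1,2->3,4->3] -> levels [10 6 6 5 10]
Step 2: flows [0->1,1=2,4->1,2->3,4->3] -> levels [9 8 5 7 8]
Step 3: flows [0->1,1->2,1=4,3->2,4->3] -> levels [8 8 7 7 7]

Answer: 8 8 7 7 7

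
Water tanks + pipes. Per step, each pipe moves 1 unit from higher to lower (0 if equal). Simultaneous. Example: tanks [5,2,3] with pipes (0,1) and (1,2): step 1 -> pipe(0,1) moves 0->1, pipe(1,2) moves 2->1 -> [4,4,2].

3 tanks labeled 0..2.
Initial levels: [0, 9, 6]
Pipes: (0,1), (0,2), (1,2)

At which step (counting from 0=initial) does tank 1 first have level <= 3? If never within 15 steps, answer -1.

Answer: -1

Derivation:
Step 1: flows [1->0,2->0,1->2] -> levels [2 7 6]
Step 2: flows [1->0,2->0,1->2] -> levels [4 5 6]
Step 3: flows [1->0,2->0,2->1] -> levels [6 5 4]
Step 4: flows [0->1,0->2,1->2] -> levels [4 5 6]
  -> period-2 cycle (repeats step 2); tank 1 never drops to <=3
Tank 1 never reaches <=3 within 15 steps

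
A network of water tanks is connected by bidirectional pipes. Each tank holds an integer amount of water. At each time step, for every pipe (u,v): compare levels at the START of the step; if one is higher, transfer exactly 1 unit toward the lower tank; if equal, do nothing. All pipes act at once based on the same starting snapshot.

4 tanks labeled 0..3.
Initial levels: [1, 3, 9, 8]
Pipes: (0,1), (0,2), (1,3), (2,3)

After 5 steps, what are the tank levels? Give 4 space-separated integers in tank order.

Step 1: flows [1->0,2->0,3->1,2->3] -> levels [3 3 7 8]
Step 2: flows [0=1,2->0,3->1,3->2] -> levels [4 4 7 6]
Step 3: flows [0=1,2->0,3->1,2->3] -> levels [5 5 5 6]
Step 4: flows [0=1,0=2,3->1,3->2] -> levels [5 6 6 4]
Step 5: flows [1->0,2->0,1->3,2->3] -> levels [7 4 4 6]

Answer: 7 4 4 6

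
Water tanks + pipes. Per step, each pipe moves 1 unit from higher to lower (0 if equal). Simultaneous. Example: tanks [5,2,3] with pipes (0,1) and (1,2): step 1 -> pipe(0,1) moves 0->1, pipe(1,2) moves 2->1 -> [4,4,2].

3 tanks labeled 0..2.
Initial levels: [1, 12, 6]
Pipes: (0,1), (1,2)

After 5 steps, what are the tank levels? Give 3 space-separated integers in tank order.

Answer: 6 6 7

Derivation:
Step 1: flows [1->0,1->2] -> levels [2 10 7]
Step 2: flows [1->0,1->2] -> levels [3 8 8]
Step 3: flows [1->0,1=2] -> levels [4 7 8]
Step 4: flows [1->0,2->1] -> levels [5 7 7]
Step 5: flows [1->0,1=2] -> levels [6 6 7]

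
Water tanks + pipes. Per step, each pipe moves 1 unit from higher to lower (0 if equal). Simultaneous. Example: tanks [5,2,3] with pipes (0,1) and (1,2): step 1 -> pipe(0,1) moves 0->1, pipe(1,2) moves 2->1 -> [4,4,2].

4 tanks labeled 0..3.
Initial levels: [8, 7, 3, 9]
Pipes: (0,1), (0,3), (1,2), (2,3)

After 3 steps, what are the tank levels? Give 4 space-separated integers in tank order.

Answer: 8 6 7 6

Derivation:
Step 1: flows [0->1,3->0,1->2,3->2] -> levels [8 7 5 7]
Step 2: flows [0->1,0->3,1->2,3->2] -> levels [6 7 7 7]
Step 3: flows [1->0,3->0,1=2,2=3] -> levels [8 6 7 6]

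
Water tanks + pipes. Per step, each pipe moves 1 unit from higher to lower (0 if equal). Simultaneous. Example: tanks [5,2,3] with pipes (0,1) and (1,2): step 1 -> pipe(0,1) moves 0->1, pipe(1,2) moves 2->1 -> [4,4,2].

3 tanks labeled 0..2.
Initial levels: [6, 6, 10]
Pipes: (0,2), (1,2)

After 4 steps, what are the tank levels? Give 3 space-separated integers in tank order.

Answer: 8 8 6

Derivation:
Step 1: flows [2->0,2->1] -> levels [7 7 8]
Step 2: flows [2->0,2->1] -> levels [8 8 6]
Step 3: flows [0->2,1->2] -> levels [7 7 8]
  -> period-2 cycle: step 3 state = step 1 state
  -> state at step 4: (4-1) mod 2 = 1, same as step 2 -> [8 8 6]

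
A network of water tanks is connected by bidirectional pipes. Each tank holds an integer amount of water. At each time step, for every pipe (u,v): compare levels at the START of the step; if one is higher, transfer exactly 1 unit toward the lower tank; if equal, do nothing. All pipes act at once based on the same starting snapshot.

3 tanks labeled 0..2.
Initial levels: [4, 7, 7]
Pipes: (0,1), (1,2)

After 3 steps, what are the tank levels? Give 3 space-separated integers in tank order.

Answer: 6 6 6

Derivation:
Step 1: flows [1->0,1=2] -> levels [5 6 7]
Step 2: flows [1->0,2->1] -> levels [6 6 6]
Step 3: flows [0=1,1=2] -> levels [6 6 6]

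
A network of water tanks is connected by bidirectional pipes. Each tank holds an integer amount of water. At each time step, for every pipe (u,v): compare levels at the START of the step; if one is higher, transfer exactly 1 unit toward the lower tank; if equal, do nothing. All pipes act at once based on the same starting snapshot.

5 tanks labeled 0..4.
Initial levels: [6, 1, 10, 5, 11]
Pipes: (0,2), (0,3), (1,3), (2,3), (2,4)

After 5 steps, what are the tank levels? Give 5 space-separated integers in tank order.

Step 1: flows [2->0,0->3,3->1,2->3,4->2] -> levels [6 2 9 6 10]
Step 2: flows [2->0,0=3,3->1,2->3,4->2] -> levels [7 3 8 6 9]
Step 3: flows [2->0,0->3,3->1,2->3,4->2] -> levels [7 4 7 7 8]
Step 4: flows [0=2,0=3,3->1,2=3,4->2] -> levels [7 5 8 6 7]
Step 5: flows [2->0,0->3,3->1,2->3,2->4] -> levels [7 6 5 7 8]

Answer: 7 6 5 7 8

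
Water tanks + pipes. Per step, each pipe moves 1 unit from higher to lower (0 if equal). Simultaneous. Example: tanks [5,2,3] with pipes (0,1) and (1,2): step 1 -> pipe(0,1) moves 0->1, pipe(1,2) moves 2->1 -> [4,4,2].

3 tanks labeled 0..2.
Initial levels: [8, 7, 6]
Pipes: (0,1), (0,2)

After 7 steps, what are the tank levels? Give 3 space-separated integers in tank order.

Answer: 6 8 7

Derivation:
Step 1: flows [0->1,0->2] -> levels [6 8 7]
Step 2: flows [1->0,2->0] -> levels [8 7 6]
  -> period-2 cycle: step 2 state = step 0 state
  -> state at step 7: (7-0) mod 2 = 1, same as step 1 -> [6 8 7]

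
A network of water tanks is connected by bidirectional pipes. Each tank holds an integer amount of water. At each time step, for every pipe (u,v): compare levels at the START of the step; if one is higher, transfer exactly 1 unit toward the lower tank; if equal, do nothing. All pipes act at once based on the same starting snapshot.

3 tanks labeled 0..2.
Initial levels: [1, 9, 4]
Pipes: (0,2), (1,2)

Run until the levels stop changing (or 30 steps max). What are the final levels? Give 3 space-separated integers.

Answer: 4 4 6

Derivation:
Step 1: flows [2->0,1->2] -> levels [2 8 4]
Step 2: flows [2->0,1->2] -> levels [3 7 4]
Step 3: flows [2->0,1->2] -> levels [4 6 4]
Step 4: flows [0=2,1->2] -> levels [4 5 5]
Step 5: flows [2->0,1=2] -> levels [5 5 4]
Step 6: flows [0->2,1->2] -> levels [4 4 6]
Step 7: flows [2->0,2->1] -> levels [5 5 4]
  -> period-2 cycle: step 7 state = step 5 state; never stabilizes
  -> state at step 30: (30-5) mod 2 = 1, same as step 6 -> [4 4 6]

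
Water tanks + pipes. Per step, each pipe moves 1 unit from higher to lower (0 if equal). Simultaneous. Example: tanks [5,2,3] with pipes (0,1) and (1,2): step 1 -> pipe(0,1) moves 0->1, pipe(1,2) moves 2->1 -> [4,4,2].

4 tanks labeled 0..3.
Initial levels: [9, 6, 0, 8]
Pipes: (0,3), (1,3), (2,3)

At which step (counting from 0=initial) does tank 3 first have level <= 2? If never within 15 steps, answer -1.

Answer: -1

Derivation:
Step 1: flows [0->3,3->1,3->2] -> levels [8 7 1 7]
Step 2: flows [0->3,1=3,3->2] -> levels [7 7 2 7]
Step 3: flows [0=3,1=3,3->2] -> levels [7 7 3 6]
Step 4: flows [0->3,1->3,3->2] -> levels [6 6 4 7]
Step 5: flows [3->0,3->1,3->2] -> levels [7 7 5 4]
Step 6: flows [0->3,1->3,2->3] -> levels [6 6 4 7]
  -> period-2 cycle (repeats step 4); tank 3 never drops to <=2
Tank 3 never reaches <=2 within 15 steps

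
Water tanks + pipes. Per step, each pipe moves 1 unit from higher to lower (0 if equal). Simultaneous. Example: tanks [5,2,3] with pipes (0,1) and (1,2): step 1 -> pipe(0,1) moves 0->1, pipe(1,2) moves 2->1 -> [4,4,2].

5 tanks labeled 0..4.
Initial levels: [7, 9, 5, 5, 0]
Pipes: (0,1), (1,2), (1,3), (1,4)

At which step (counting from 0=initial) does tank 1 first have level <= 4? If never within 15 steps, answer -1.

Step 1: flows [1->0,1->2,1->3,1->4] -> levels [8 5 6 6 1]
Step 2: flows [0->1,2->1,3->1,1->4] -> levels [7 7 5 5 2]
Step 3: flows [0=1,1->2,1->3,1->4] -> levels [7 4 6 6 3]
Tank 1 first reaches <=4 at step 3

Answer: 3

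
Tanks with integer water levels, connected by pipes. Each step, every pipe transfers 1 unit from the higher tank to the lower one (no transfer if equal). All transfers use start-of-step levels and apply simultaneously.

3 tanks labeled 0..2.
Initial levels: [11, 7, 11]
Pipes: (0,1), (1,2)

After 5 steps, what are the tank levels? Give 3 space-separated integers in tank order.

Answer: 10 9 10

Derivation:
Step 1: flows [0->1,2->1] -> levels [10 9 10]
Step 2: flows [0->1,2->1] -> levels [9 11 9]
Step 3: flows [1->0,1->2] -> levels [10 9 10]
  -> period-2 cycle: step 3 state = step 1 state
  -> state at step 5: (5-1) mod 2 = 0, same as step 1 -> [10 9 10]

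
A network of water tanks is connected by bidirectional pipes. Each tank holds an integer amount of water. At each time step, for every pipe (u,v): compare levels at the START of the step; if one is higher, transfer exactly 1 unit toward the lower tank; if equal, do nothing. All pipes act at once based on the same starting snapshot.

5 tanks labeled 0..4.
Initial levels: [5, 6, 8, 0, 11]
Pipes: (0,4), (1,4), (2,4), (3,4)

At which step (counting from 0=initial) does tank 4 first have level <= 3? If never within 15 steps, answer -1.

Step 1: flows [4->0,4->1,4->2,4->3] -> levels [6 7 9 1 7]
Step 2: flows [4->0,1=4,2->4,4->3] -> levels [7 7 8 2 6]
Step 3: flows [0->4,1->4,2->4,4->3] -> levels [6 6 7 3 8]
Step 4: flows [4->0,4->1,4->2,4->3] -> levels [7 7 8 4 4]
Step 5: flows [0->4,1->4,2->4,3=4] -> levels [6 6 7 4 7]
Step 6: flows [4->0,4->1,2=4,4->3] -> levels [7 7 7 5 4]
Step 7: flows [0->4,1->4,2->4,3->4] -> levels [6 6 6 4 8]
Step 8: flows [4->0,4->1,4->2,4->3] -> levels [7 7 7 5 4]
  -> period-2 cycle (repeats step 6); tank 4 never drops to <=3
Tank 4 never reaches <=3 within 15 steps

Answer: -1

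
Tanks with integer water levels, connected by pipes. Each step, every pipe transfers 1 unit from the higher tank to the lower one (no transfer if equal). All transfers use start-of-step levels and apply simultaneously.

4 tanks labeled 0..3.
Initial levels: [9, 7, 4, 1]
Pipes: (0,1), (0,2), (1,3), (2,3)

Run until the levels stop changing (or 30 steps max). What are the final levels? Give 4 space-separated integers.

Answer: 6 5 4 6

Derivation:
Step 1: flows [0->1,0->2,1->3,2->3] -> levels [7 7 4 3]
Step 2: flows [0=1,0->2,1->3,2->3] -> levels [6 6 4 5]
Step 3: flows [0=1,0->2,1->3,3->2] -> levels [5 5 6 5]
Step 4: flows [0=1,2->0,1=3,2->3] -> levels [6 5 4 6]
Step 5: flows [0->1,0->2,3->1,3->2] -> levels [4 7 6 4]
Step 6: flows [1->0,2->0,1->3,2->3] -> levels [6 5 4 6]
  -> period-2 cycle: step 6 state = step 4 state; never stabilizes
  -> state at step 30: (30-4) mod 2 = 0, same as step 4 -> [6 5 4 6]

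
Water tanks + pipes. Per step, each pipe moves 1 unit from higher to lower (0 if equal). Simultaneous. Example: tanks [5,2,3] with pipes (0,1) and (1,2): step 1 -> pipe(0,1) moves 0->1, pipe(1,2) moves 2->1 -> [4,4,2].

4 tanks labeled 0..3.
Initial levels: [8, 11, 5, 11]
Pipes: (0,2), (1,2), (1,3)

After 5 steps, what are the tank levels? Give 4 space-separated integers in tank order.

Answer: 9 9 8 9

Derivation:
Step 1: flows [0->2,1->2,1=3] -> levels [7 10 7 11]
Step 2: flows [0=2,1->2,3->1] -> levels [7 10 8 10]
Step 3: flows [2->0,1->2,1=3] -> levels [8 9 8 10]
Step 4: flows [0=2,1->2,3->1] -> levels [8 9 9 9]
Step 5: flows [2->0,1=2,1=3] -> levels [9 9 8 9]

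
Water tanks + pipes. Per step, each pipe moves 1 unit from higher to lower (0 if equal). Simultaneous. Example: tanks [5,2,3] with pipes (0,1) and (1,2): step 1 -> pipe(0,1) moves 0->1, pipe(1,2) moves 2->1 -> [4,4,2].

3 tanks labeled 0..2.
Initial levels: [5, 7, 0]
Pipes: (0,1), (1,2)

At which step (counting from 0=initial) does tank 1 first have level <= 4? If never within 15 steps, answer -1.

Step 1: flows [1->0,1->2] -> levels [6 5 1]
Step 2: flows [0->1,1->2] -> levels [5 5 2]
Step 3: flows [0=1,1->2] -> levels [5 4 3]
Tank 1 first reaches <=4 at step 3

Answer: 3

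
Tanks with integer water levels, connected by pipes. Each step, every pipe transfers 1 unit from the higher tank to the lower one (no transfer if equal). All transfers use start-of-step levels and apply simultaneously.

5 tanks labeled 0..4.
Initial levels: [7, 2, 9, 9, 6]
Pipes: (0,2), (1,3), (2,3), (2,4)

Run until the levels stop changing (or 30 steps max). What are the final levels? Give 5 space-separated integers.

Step 1: flows [2->0,3->1,2=3,2->4] -> levels [8 3 7 8 7]
Step 2: flows [0->2,3->1,3->2,2=4] -> levels [7 4 9 6 7]
Step 3: flows [2->0,3->1,2->3,2->4] -> levels [8 5 6 6 8]
Step 4: flows [0->2,3->1,2=3,4->2] -> levels [7 6 8 5 7]
Step 5: flows [2->0,1->3,2->3,2->4] -> levels [8 5 5 7 8]
Step 6: flows [0->2,3->1,3->2,4->2] -> levels [7 6 8 5 7]
  -> period-2 cycle: step 6 state = step 4 state; never stabilizes
  -> state at step 30: (30-4) mod 2 = 0, same as step 4 -> [7 6 8 5 7]

Answer: 7 6 8 5 7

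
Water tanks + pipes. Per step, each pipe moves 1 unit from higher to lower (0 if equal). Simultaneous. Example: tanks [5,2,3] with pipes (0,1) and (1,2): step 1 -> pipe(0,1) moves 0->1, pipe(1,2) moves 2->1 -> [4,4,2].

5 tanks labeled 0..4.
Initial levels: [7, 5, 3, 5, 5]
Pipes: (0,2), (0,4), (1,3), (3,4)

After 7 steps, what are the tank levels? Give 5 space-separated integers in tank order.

Step 1: flows [0->2,0->4,1=3,3=4] -> levels [5 5 4 5 6]
Step 2: flows [0->2,4->0,1=3,4->3] -> levels [5 5 5 6 4]
Step 3: flows [0=2,0->4,3->1,3->4] -> levels [4 6 5 4 6]
Step 4: flows [2->0,4->0,1->3,4->3] -> levels [6 5 4 6 4]
Step 5: flows [0->2,0->4,3->1,3->4] -> levels [4 6 5 4 6]
  -> period-2 cycle: step 5 state = step 3 state
  -> state at step 7: (7-3) mod 2 = 0, same as step 3 -> [4 6 5 4 6]

Answer: 4 6 5 4 6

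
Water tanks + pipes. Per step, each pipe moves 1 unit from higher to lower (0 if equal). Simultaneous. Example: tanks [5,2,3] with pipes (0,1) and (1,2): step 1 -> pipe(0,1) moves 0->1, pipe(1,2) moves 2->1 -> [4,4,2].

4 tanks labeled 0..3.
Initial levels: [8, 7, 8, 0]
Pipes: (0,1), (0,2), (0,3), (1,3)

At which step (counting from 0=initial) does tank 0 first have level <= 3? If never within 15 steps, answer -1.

Answer: -1

Derivation:
Step 1: flows [0->1,0=2,0->3,1->3] -> levels [6 7 8 2]
Step 2: flows [1->0,2->0,0->3,1->3] -> levels [7 5 7 4]
Step 3: flows [0->1,0=2,0->3,1->3] -> levels [5 5 7 6]
Step 4: flows [0=1,2->0,3->0,3->1] -> levels [7 6 6 4]
Step 5: flows [0->1,0->2,0->3,1->3] -> levels [4 6 7 6]
Step 6: flows [1->0,2->0,3->0,1=3] -> levels [7 5 6 5]
Step 7: flows [0->1,0->2,0->3,1=3] -> levels [4 6 7 6]
  -> period-2 cycle (repeats step 5); tank 0 never drops to <=3
Tank 0 never reaches <=3 within 15 steps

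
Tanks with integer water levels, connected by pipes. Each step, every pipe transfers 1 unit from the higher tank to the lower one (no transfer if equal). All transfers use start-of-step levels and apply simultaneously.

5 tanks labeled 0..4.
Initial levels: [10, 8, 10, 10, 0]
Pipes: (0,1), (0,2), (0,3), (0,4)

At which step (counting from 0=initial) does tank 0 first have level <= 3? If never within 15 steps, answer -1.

Step 1: flows [0->1,0=2,0=3,0->4] -> levels [8 9 10 10 1]
Step 2: flows [1->0,2->0,3->0,0->4] -> levels [10 8 9 9 2]
Step 3: flows [0->1,0->2,0->3,0->4] -> levels [6 9 10 10 3]
Step 4: flows [1->0,2->0,3->0,0->4] -> levels [8 8 9 9 4]
Step 5: flows [0=1,2->0,3->0,0->4] -> levels [9 8 8 8 5]
Step 6: flows [0->1,0->2,0->3,0->4] -> levels [5 9 9 9 6]
Step 7: flows [1->0,2->0,3->0,4->0] -> levels [9 8 8 8 5]
  -> period-2 cycle (repeats step 5); tank 0 never drops to <=3
Tank 0 never reaches <=3 within 15 steps

Answer: -1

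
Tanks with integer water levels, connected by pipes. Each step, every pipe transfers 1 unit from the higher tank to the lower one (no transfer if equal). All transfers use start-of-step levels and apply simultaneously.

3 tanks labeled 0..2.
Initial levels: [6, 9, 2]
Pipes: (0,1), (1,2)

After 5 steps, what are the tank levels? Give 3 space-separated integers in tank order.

Answer: 5 7 5

Derivation:
Step 1: flows [1->0,1->2] -> levels [7 7 3]
Step 2: flows [0=1,1->2] -> levels [7 6 4]
Step 3: flows [0->1,1->2] -> levels [6 6 5]
Step 4: flows [0=1,1->2] -> levels [6 5 6]
Step 5: flows [0->1,2->1] -> levels [5 7 5]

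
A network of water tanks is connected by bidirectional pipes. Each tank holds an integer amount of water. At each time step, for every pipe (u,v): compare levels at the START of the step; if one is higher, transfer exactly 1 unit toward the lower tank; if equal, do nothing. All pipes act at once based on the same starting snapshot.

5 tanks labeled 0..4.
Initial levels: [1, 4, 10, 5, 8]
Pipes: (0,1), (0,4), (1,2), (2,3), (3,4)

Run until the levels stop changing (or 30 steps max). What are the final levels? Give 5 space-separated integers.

Answer: 7 5 5 7 4

Derivation:
Step 1: flows [1->0,4->0,2->1,2->3,4->3] -> levels [3 4 8 7 6]
Step 2: flows [1->0,4->0,2->1,2->3,3->4] -> levels [5 4 6 7 6]
Step 3: flows [0->1,4->0,2->1,3->2,3->4] -> levels [5 6 6 5 6]
Step 4: flows [1->0,4->0,1=2,2->3,4->3] -> levels [7 5 5 7 4]
Step 5: flows [0->1,0->4,1=2,3->2,3->4] -> levels [5 6 6 5 6]
  -> period-2 cycle: step 5 state = step 3 state; never stabilizes
  -> state at step 30: (30-3) mod 2 = 1, same as step 4 -> [7 5 5 7 4]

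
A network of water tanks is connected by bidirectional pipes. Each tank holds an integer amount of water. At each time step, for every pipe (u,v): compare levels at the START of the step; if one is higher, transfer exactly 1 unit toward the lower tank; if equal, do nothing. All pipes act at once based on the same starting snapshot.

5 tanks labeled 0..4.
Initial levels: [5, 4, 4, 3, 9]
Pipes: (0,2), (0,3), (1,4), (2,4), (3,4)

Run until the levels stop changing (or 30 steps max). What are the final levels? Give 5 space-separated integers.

Answer: 3 6 6 6 4

Derivation:
Step 1: flows [0->2,0->3,4->1,4->2,4->3] -> levels [3 5 6 5 6]
Step 2: flows [2->0,3->0,4->1,2=4,4->3] -> levels [5 6 5 5 4]
Step 3: flows [0=2,0=3,1->4,2->4,3->4] -> levels [5 5 4 4 7]
Step 4: flows [0->2,0->3,4->1,4->2,4->3] -> levels [3 6 6 6 4]
Step 5: flows [2->0,3->0,1->4,2->4,3->4] -> levels [5 5 4 4 7]
  -> period-2 cycle: step 5 state = step 3 state; never stabilizes
  -> state at step 30: (30-3) mod 2 = 1, same as step 4 -> [3 6 6 6 4]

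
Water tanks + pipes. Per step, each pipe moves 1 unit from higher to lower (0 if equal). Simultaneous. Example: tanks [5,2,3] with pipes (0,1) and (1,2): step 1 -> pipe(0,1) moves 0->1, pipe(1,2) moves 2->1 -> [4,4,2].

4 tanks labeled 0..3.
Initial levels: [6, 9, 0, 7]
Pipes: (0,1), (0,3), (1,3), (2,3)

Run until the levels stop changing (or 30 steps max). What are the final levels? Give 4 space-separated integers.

Step 1: flows [1->0,3->0,1->3,3->2] -> levels [8 7 1 6]
Step 2: flows [0->1,0->3,1->3,3->2] -> levels [6 7 2 7]
Step 3: flows [1->0,3->0,1=3,3->2] -> levels [8 6 3 5]
Step 4: flows [0->1,0->3,1->3,3->2] -> levels [6 6 4 6]
Step 5: flows [0=1,0=3,1=3,3->2] -> levels [6 6 5 5]
Step 6: flows [0=1,0->3,1->3,2=3] -> levels [5 5 5 7]
Step 7: flows [0=1,3->0,3->1,3->2] -> levels [6 6 6 4]
Step 8: flows [0=1,0->3,1->3,2->3] -> levels [5 5 5 7]
  -> period-2 cycle: step 8 state = step 6 state; never stabilizes
  -> state at step 30: (30-6) mod 2 = 0, same as step 6 -> [5 5 5 7]

Answer: 5 5 5 7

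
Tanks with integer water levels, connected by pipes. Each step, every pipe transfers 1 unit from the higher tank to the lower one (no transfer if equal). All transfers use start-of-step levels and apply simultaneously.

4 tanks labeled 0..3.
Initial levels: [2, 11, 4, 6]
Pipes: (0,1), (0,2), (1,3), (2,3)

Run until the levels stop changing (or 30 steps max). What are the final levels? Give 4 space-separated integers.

Step 1: flows [1->0,2->0,1->3,3->2] -> levels [4 9 4 6]
Step 2: flows [1->0,0=2,1->3,3->2] -> levels [5 7 5 6]
Step 3: flows [1->0,0=2,1->3,3->2] -> levels [6 5 6 6]
Step 4: flows [0->1,0=2,3->1,2=3] -> levels [5 7 6 5]
Step 5: flows [1->0,2->0,1->3,2->3] -> levels [7 5 4 7]
Step 6: flows [0->1,0->2,3->1,3->2] -> levels [5 7 6 5]
  -> period-2 cycle: step 6 state = step 4 state; never stabilizes
  -> state at step 30: (30-4) mod 2 = 0, same as step 4 -> [5 7 6 5]

Answer: 5 7 6 5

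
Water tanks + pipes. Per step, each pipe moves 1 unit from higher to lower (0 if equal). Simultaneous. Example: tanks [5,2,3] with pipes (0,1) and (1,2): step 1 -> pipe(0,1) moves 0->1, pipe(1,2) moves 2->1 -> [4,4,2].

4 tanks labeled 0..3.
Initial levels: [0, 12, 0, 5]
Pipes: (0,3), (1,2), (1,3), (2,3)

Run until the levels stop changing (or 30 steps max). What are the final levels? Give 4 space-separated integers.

Answer: 5 4 5 3

Derivation:
Step 1: flows [3->0,1->2,1->3,3->2] -> levels [1 10 2 4]
Step 2: flows [3->0,1->2,1->3,3->2] -> levels [2 8 4 3]
Step 3: flows [3->0,1->2,1->3,2->3] -> levels [3 6 4 4]
Step 4: flows [3->0,1->2,1->3,2=3] -> levels [4 4 5 4]
Step 5: flows [0=3,2->1,1=3,2->3] -> levels [4 5 3 5]
Step 6: flows [3->0,1->2,1=3,3->2] -> levels [5 4 5 3]
Step 7: flows [0->3,2->1,1->3,2->3] -> levels [4 4 3 6]
Step 8: flows [3->0,1->2,3->1,3->2] -> levels [5 4 5 3]
  -> period-2 cycle: step 8 state = step 6 state; never stabilizes
  -> state at step 30: (30-6) mod 2 = 0, same as step 6 -> [5 4 5 3]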